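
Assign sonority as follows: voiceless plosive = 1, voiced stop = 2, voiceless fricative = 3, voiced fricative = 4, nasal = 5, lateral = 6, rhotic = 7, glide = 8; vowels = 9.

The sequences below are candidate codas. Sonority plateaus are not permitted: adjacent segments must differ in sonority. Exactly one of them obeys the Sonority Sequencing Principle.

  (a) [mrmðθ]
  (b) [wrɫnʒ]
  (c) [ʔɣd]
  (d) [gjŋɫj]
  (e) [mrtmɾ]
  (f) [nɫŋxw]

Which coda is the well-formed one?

b

(a) [mrmðθ]: profile 5-7-5-4-3 — violates.
(b) [wrɫnʒ]: profile 8-7-6-5-4 — obeys.
(c) [ʔɣd]: profile 1-4-2 — violates.
(d) [gjŋɫj]: profile 2-8-5-6-8 — violates.
(e) [mrtmɾ]: profile 5-7-1-5-7 — violates.
(f) [nɫŋxw]: profile 5-6-5-3-8 — violates.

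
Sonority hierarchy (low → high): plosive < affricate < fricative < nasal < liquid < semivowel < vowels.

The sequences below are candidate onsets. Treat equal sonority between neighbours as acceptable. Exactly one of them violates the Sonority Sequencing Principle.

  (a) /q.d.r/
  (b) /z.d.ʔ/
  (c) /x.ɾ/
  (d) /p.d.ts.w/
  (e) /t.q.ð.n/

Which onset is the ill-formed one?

(a) /q.d.r/: profile 1-1-5 — obeys.
(b) /z.d.ʔ/: profile 3-1-1 — violates.
(c) /x.ɾ/: profile 3-5 — obeys.
(d) /p.d.ts.w/: profile 1-1-2-6 — obeys.
(e) /t.q.ð.n/: profile 1-1-3-4 — obeys.

b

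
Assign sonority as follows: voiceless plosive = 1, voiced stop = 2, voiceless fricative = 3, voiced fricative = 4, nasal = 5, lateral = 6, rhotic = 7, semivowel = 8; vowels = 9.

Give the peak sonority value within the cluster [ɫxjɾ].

8

/ɫ/ is a lateral (sonority 6).
/x/ is a voiceless fricative (sonority 3).
/j/ is a semivowel (sonority 8).
/ɾ/ is a rhotic (sonority 7).
The maximum is 8.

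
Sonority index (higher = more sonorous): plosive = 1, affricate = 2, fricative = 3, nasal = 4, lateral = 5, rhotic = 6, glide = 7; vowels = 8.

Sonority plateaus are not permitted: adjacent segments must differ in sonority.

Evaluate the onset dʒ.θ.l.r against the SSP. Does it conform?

/dʒ/ is an affricate (sonority 2).
/θ/ is a fricative (sonority 3).
/l/ is a lateral (sonority 5).
/r/ is a rhotic (sonority 6).
The profile 2-3-5-6 strictly rises, so the onset satisfies the SSP.

yes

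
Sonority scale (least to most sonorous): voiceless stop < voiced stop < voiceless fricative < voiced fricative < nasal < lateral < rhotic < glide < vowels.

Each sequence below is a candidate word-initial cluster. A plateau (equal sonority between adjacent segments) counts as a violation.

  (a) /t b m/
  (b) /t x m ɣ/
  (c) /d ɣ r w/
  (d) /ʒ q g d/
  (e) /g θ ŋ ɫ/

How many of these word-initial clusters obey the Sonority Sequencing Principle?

(a) 1-2-5 → obeys
(b) 1-3-5-4 → violates
(c) 2-4-7-8 → obeys
(d) 4-1-2-2 → violates
(e) 2-3-5-6 → obeys

3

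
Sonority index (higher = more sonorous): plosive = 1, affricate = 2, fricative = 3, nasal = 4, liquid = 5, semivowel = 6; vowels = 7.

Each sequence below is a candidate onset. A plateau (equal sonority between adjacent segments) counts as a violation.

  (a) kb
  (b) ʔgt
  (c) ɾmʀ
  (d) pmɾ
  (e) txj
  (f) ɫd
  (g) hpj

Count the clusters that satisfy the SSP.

(a) 1-1 → violates
(b) 1-1-1 → violates
(c) 5-4-5 → violates
(d) 1-4-5 → obeys
(e) 1-3-6 → obeys
(f) 5-1 → violates
(g) 3-1-6 → violates

2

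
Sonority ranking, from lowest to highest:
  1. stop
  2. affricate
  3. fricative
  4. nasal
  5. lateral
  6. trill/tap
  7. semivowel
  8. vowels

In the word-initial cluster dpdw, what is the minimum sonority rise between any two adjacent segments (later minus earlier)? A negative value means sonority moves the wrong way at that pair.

0

/d/: stop = 1.
/p/: stop = 1.
/d/: stop = 1.
/w/: semivowel = 7.
/d/→/p/: change +0.
/p/→/d/: change +0.
/d/→/w/: change +6.
Minimum = 0.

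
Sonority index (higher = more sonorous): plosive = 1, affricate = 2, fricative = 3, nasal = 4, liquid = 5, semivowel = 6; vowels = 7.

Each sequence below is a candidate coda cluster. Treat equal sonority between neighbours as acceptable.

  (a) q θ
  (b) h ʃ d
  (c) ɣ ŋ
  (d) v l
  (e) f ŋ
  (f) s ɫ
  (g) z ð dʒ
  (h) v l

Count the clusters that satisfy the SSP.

2

(a) sonority 1-3: ill-formed.
(b) sonority 3-3-1: well-formed.
(c) sonority 3-4: ill-formed.
(d) sonority 3-5: ill-formed.
(e) sonority 3-4: ill-formed.
(f) sonority 3-5: ill-formed.
(g) sonority 3-3-2: well-formed.
(h) sonority 3-5: ill-formed.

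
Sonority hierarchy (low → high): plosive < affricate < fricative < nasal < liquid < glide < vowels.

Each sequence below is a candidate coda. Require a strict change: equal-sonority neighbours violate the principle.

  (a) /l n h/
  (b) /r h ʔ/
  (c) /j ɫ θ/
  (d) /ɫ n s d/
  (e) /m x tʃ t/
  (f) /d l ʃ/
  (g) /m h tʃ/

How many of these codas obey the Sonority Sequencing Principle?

6

(a) sonority 5-4-3: well-formed.
(b) sonority 5-3-1: well-formed.
(c) sonority 6-5-3: well-formed.
(d) sonority 5-4-3-1: well-formed.
(e) sonority 4-3-2-1: well-formed.
(f) sonority 1-5-3: ill-formed.
(g) sonority 4-3-2: well-formed.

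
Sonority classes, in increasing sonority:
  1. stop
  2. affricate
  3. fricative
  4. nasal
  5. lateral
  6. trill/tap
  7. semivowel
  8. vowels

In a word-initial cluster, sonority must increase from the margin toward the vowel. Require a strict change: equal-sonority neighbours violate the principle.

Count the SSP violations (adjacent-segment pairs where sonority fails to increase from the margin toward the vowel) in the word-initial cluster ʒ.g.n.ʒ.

/ʒ/ is a fricative (sonority 3).
/g/ is a stop (sonority 1).
/n/ is a nasal (sonority 4).
/ʒ/ is a fricative (sonority 3).
/ʒ/→/g/: 3→1 (does not rise) — violation.
/g/→/n/: 1→4 (rises) — ok.
/n/→/ʒ/: 4→3 (does not rise) — violation.

2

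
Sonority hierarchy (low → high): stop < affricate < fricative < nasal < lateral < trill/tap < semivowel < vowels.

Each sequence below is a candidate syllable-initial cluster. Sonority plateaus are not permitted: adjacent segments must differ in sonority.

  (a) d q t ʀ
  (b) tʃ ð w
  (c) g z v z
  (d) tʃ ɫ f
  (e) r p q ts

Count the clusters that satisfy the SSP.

(a) sonority 1-1-1-6: ill-formed.
(b) sonority 2-3-7: well-formed.
(c) sonority 1-3-3-3: ill-formed.
(d) sonority 2-5-3: ill-formed.
(e) sonority 6-1-1-2: ill-formed.

1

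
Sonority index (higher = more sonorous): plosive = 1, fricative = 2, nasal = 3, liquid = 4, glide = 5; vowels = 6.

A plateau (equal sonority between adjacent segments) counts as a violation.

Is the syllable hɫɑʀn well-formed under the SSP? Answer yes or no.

yes

Onset: /h/ is a fricative (sonority 2), /ɫ/ is a liquid (sonority 4); then the nucleus /ɑ/ (sonority 6).
Onset profile 2-4-6 — rises to the nucleus.
Coda: /ʀ/ is a liquid (sonority 4), /n/ is a nasal (sonority 3).
Coda profile 6-4-3 — falls from the nucleus.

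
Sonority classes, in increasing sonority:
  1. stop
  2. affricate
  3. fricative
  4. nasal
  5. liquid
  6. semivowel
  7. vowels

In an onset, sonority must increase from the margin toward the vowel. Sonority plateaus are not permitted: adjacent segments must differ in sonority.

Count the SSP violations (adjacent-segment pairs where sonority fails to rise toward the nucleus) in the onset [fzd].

2

/f/: fricative = 3.
/z/: fricative = 3.
/d/: stop = 1.
/f/→/z/: 3→3 (plateau) — violation.
/z/→/d/: 3→1 (does not rise) — violation.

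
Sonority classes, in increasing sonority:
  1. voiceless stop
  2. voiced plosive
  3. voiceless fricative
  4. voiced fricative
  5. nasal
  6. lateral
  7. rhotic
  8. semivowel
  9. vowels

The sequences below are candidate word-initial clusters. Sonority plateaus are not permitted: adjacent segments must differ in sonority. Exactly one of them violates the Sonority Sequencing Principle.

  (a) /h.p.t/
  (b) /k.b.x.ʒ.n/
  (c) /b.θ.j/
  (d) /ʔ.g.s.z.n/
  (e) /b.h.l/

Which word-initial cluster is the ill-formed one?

a

(a) /h.p.t/: profile 3-1-1 — violates.
(b) /k.b.x.ʒ.n/: profile 1-2-3-4-5 — obeys.
(c) /b.θ.j/: profile 2-3-8 — obeys.
(d) /ʔ.g.s.z.n/: profile 1-2-3-4-5 — obeys.
(e) /b.h.l/: profile 2-3-6 — obeys.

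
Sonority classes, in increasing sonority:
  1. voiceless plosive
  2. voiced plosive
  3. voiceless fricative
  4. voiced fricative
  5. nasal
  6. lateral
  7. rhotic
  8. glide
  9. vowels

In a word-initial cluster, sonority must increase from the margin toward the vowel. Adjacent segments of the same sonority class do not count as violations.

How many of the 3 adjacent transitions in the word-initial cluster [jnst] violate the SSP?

/j/ — glide, sonority 8.
/n/ — nasal, sonority 5.
/s/ — voiceless fricative, sonority 3.
/t/ — voiceless plosive, sonority 1.
/j/→/n/: 8→5 (does not rise) — violation.
/n/→/s/: 5→3 (does not rise) — violation.
/s/→/t/: 3→1 (does not rise) — violation.

3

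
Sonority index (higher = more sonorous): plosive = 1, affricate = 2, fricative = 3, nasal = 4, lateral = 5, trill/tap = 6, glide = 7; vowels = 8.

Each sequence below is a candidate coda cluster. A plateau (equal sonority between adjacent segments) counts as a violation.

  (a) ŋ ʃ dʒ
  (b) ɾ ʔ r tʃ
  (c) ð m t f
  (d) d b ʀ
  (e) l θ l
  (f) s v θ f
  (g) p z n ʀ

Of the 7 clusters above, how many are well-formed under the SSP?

1

(a) 4-3-2 → obeys
(b) 6-1-6-2 → violates
(c) 3-4-1-3 → violates
(d) 1-1-6 → violates
(e) 5-3-5 → violates
(f) 3-3-3-3 → violates
(g) 1-3-4-6 → violates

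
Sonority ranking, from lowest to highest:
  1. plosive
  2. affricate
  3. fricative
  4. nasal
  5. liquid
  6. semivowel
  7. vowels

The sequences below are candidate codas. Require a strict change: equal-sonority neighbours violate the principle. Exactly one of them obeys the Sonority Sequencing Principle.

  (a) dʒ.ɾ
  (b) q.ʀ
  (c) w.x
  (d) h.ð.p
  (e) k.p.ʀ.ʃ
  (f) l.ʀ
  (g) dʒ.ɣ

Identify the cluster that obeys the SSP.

c

(a) dʒ.ɾ: profile 2-5 — violates.
(b) q.ʀ: profile 1-5 — violates.
(c) w.x: profile 6-3 — obeys.
(d) h.ð.p: profile 3-3-1 — violates.
(e) k.p.ʀ.ʃ: profile 1-1-5-3 — violates.
(f) l.ʀ: profile 5-5 — violates.
(g) dʒ.ɣ: profile 2-3 — violates.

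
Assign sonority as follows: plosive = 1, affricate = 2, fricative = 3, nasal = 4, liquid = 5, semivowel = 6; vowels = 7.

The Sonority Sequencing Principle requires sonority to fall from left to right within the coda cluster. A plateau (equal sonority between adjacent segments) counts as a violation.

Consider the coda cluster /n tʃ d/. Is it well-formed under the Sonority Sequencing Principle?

/n/ — nasal, sonority 4.
/tʃ/ — affricate, sonority 2.
/d/ — plosive, sonority 1.
The profile 4-2-1 strictly falls, so the coda cluster satisfies the SSP.

yes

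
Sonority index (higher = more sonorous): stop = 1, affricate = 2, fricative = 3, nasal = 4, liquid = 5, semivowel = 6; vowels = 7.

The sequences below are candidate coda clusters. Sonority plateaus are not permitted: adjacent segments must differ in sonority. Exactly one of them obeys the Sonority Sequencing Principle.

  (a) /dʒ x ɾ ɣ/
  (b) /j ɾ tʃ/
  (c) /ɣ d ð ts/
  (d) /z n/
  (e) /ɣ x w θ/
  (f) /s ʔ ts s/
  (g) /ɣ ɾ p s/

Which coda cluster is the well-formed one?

b

(a) 2-3-5-3 → violates
(b) 6-5-2 → obeys
(c) 3-1-3-2 → violates
(d) 3-4 → violates
(e) 3-3-6-3 → violates
(f) 3-1-2-3 → violates
(g) 3-5-1-3 → violates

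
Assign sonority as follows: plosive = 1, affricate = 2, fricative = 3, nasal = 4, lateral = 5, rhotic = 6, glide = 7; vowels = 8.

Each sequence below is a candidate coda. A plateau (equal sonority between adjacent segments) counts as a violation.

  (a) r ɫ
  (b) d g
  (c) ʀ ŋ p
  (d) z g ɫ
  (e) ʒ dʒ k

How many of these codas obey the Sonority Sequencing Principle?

(a) 6-5 → obeys
(b) 1-1 → violates
(c) 6-4-1 → obeys
(d) 3-1-5 → violates
(e) 3-2-1 → obeys

3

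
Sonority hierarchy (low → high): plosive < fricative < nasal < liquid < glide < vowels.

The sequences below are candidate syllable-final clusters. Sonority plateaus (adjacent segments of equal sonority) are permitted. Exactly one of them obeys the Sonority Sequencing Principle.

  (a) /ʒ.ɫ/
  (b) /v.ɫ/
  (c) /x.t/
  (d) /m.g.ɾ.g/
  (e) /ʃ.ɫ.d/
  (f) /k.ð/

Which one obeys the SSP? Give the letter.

c

(a) 2-4 → violates
(b) 2-4 → violates
(c) 2-1 → obeys
(d) 3-1-4-1 → violates
(e) 2-4-1 → violates
(f) 1-2 → violates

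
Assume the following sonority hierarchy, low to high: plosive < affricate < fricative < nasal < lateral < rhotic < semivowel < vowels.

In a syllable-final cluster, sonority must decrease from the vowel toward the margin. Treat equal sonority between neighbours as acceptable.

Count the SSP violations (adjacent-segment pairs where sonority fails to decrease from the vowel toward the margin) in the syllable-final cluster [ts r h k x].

2

/ts/ is an affricate (sonority 2).
/r/ is a rhotic (sonority 6).
/h/ is a fricative (sonority 3).
/k/ is a plosive (sonority 1).
/x/ is a fricative (sonority 3).
/ts/→/r/: 2→6 (does not fall) — violation.
/r/→/h/: 6→3 (falls) — ok.
/h/→/k/: 3→1 (falls) — ok.
/k/→/x/: 1→3 (does not fall) — violation.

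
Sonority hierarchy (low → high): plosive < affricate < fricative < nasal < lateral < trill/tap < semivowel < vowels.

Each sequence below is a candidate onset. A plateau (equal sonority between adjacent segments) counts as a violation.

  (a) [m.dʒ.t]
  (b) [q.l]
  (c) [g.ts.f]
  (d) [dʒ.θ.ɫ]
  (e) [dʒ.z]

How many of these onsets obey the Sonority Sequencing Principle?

4

(a) sonority 4-2-1: ill-formed.
(b) sonority 1-5: well-formed.
(c) sonority 1-2-3: well-formed.
(d) sonority 2-3-5: well-formed.
(e) sonority 2-3: well-formed.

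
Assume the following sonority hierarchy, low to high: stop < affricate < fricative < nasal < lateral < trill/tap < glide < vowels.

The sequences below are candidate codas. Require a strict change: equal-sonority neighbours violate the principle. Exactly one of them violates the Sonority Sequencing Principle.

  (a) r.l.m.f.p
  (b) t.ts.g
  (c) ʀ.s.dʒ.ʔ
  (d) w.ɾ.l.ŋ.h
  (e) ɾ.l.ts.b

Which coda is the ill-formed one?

b

(a) 6-5-4-3-1 → obeys
(b) 1-2-1 → violates
(c) 6-3-2-1 → obeys
(d) 7-6-5-4-3 → obeys
(e) 6-5-2-1 → obeys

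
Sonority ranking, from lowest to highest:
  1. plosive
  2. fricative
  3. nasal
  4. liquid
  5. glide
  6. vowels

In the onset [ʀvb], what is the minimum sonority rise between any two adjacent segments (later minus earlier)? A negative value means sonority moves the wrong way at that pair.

-2

/ʀ/ is a liquid (sonority 4).
/v/ is a fricative (sonority 2).
/b/ is a plosive (sonority 1).
/ʀ/→/v/: change -2.
/v/→/b/: change -1.
Minimum = -2.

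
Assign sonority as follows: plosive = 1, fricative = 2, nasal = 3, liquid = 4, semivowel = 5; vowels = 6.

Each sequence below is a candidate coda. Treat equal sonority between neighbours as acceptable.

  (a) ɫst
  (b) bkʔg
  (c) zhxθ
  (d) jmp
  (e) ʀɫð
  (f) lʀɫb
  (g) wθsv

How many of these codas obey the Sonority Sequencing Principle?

7

(a) 4-2-1 → obeys
(b) 1-1-1-1 → obeys
(c) 2-2-2-2 → obeys
(d) 5-3-1 → obeys
(e) 4-4-2 → obeys
(f) 4-4-4-1 → obeys
(g) 5-2-2-2 → obeys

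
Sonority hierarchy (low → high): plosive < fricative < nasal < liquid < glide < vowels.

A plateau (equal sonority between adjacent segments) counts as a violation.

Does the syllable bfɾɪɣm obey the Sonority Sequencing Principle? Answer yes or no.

no

Onset: /b/ is a plosive (sonority 1), /f/ is a fricative (sonority 2), /ɾ/ is a liquid (sonority 4); then the nucleus /ɪ/ (sonority 6).
Onset profile 1-2-4-6 — rises to the nucleus.
Coda: /ɣ/ is a fricative (sonority 2), /m/ is a nasal (sonority 3).
Coda profile 6-2-3 — does not strictly fall throughout.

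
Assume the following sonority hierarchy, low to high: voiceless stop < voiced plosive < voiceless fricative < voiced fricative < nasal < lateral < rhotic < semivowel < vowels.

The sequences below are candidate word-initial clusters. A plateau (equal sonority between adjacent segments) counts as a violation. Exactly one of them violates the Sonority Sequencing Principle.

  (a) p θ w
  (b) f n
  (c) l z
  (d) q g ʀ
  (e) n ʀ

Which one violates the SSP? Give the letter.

c

(a) p θ w: profile 1-3-8 — obeys.
(b) f n: profile 3-5 — obeys.
(c) l z: profile 6-4 — violates.
(d) q g ʀ: profile 1-2-7 — obeys.
(e) n ʀ: profile 5-7 — obeys.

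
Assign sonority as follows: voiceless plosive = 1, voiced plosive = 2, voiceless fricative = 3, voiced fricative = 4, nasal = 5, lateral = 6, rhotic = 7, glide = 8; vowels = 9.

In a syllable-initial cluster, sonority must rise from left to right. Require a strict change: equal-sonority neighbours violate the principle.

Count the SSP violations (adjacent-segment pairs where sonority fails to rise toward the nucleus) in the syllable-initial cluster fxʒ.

1

/f/ — voiceless fricative, sonority 3.
/x/ — voiceless fricative, sonority 3.
/ʒ/ — voiced fricative, sonority 4.
/f/→/x/: 3→3 (plateau) — violation.
/x/→/ʒ/: 3→4 (rises) — ok.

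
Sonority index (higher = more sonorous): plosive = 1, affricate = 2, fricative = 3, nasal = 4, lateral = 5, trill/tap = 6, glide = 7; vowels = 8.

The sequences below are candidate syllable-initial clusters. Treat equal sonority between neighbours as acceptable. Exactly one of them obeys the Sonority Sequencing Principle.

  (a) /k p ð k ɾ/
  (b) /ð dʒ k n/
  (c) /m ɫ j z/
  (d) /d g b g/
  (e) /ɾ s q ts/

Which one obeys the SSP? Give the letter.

(a) sonority 1-1-3-1-6: ill-formed.
(b) sonority 3-2-1-4: ill-formed.
(c) sonority 4-5-7-3: ill-formed.
(d) sonority 1-1-1-1: well-formed.
(e) sonority 6-3-1-2: ill-formed.

d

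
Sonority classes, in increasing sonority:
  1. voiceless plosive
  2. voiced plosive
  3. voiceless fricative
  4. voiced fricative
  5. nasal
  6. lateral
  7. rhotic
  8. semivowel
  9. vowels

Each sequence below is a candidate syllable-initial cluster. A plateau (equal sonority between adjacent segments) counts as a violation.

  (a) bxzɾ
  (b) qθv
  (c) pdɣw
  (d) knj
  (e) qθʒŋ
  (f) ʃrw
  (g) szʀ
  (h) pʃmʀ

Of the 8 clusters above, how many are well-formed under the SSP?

8

(a) bxzɾ: profile 2-3-4-7 — obeys.
(b) qθv: profile 1-3-4 — obeys.
(c) pdɣw: profile 1-2-4-8 — obeys.
(d) knj: profile 1-5-8 — obeys.
(e) qθʒŋ: profile 1-3-4-5 — obeys.
(f) ʃrw: profile 3-7-8 — obeys.
(g) szʀ: profile 3-4-7 — obeys.
(h) pʃmʀ: profile 1-3-5-7 — obeys.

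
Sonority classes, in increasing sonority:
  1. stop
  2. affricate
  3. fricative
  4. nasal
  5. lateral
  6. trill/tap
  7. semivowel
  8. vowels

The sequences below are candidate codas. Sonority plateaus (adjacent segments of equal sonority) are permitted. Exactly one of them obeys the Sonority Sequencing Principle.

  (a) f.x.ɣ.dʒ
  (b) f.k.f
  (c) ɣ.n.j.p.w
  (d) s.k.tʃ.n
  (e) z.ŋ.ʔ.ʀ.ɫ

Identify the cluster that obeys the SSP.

a

(a) 3-3-3-2 → obeys
(b) 3-1-3 → violates
(c) 3-4-7-1-7 → violates
(d) 3-1-2-4 → violates
(e) 3-4-1-6-5 → violates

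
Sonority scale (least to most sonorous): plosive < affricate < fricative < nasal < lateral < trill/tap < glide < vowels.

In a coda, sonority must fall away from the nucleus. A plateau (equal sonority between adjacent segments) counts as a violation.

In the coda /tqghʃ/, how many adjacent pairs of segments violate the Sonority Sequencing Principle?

4

/t/ is a plosive (sonority 1).
/q/ is a plosive (sonority 1).
/g/ is a plosive (sonority 1).
/h/ is a fricative (sonority 3).
/ʃ/ is a fricative (sonority 3).
/t/→/q/: 1→1 (plateau) — violation.
/q/→/g/: 1→1 (plateau) — violation.
/g/→/h/: 1→3 (does not fall) — violation.
/h/→/ʃ/: 3→3 (plateau) — violation.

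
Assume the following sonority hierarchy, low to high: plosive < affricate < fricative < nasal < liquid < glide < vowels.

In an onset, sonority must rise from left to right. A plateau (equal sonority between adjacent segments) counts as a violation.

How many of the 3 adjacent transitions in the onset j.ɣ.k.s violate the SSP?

2

/j/ — glide, sonority 6.
/ɣ/ — fricative, sonority 3.
/k/ — plosive, sonority 1.
/s/ — fricative, sonority 3.
/j/→/ɣ/: 6→3 (does not rise) — violation.
/ɣ/→/k/: 3→1 (does not rise) — violation.
/k/→/s/: 1→3 (rises) — ok.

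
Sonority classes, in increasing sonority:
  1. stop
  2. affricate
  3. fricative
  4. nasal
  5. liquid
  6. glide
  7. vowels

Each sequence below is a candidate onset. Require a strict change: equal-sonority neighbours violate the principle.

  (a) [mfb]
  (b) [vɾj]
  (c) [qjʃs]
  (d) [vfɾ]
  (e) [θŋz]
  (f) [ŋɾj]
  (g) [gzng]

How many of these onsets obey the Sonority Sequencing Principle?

2

(a) 4-3-1 → violates
(b) 3-5-6 → obeys
(c) 1-6-3-3 → violates
(d) 3-3-5 → violates
(e) 3-4-3 → violates
(f) 4-5-6 → obeys
(g) 1-3-4-1 → violates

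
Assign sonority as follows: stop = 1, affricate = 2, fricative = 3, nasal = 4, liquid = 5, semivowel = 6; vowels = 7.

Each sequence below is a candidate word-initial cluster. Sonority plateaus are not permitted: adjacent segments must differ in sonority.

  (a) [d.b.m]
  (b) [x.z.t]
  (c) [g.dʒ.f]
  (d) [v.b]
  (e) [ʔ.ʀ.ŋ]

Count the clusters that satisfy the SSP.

(a) 1-1-4 → violates
(b) 3-3-1 → violates
(c) 1-2-3 → obeys
(d) 3-1 → violates
(e) 1-5-4 → violates

1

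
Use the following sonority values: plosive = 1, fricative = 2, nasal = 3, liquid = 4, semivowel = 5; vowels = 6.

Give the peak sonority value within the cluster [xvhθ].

2

/x/: fricative = 2.
/v/: fricative = 2.
/h/: fricative = 2.
/θ/: fricative = 2.
The maximum is 2.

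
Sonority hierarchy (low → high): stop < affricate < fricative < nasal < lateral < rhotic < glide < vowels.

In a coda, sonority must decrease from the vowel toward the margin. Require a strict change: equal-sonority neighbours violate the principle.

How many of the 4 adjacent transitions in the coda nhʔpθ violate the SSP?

2

/n/ — nasal, sonority 4.
/h/ — fricative, sonority 3.
/ʔ/ — stop, sonority 1.
/p/ — stop, sonority 1.
/θ/ — fricative, sonority 3.
/n/→/h/: 4→3 (falls) — ok.
/h/→/ʔ/: 3→1 (falls) — ok.
/ʔ/→/p/: 1→1 (plateau) — violation.
/p/→/θ/: 1→3 (does not fall) — violation.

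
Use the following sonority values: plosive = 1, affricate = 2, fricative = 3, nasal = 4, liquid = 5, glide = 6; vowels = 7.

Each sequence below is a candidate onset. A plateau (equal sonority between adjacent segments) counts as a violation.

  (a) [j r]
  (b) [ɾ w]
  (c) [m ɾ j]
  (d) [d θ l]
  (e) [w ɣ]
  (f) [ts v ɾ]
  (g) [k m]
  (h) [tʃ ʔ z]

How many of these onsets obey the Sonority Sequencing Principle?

5

(a) sonority 6-5: ill-formed.
(b) sonority 5-6: well-formed.
(c) sonority 4-5-6: well-formed.
(d) sonority 1-3-5: well-formed.
(e) sonority 6-3: ill-formed.
(f) sonority 2-3-5: well-formed.
(g) sonority 1-4: well-formed.
(h) sonority 2-1-3: ill-formed.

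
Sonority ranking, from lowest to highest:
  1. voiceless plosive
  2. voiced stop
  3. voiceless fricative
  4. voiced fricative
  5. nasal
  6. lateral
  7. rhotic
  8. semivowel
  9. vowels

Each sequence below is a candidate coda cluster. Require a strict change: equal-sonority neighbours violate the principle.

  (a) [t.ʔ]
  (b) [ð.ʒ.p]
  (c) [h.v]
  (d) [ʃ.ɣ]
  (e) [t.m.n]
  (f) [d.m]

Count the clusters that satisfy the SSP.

(a) [t.ʔ]: profile 1-1 — violates.
(b) [ð.ʒ.p]: profile 4-4-1 — violates.
(c) [h.v]: profile 3-4 — violates.
(d) [ʃ.ɣ]: profile 3-4 — violates.
(e) [t.m.n]: profile 1-5-5 — violates.
(f) [d.m]: profile 2-5 — violates.

0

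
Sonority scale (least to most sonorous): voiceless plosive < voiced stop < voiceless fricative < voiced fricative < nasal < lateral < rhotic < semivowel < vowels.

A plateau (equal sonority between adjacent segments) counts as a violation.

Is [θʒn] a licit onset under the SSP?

/θ/ is a voiceless fricative (sonority 3).
/ʒ/ is a voiced fricative (sonority 4).
/n/ is a nasal (sonority 5).
The profile 3-4-5 strictly rises, so the onset satisfies the SSP.

yes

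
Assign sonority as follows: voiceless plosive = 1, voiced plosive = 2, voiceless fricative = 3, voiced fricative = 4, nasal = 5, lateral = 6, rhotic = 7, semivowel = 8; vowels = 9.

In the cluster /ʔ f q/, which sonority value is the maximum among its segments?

/ʔ/ is a voiceless plosive (sonority 1).
/f/ is a voiceless fricative (sonority 3).
/q/ is a voiceless plosive (sonority 1).
The maximum is 3.

3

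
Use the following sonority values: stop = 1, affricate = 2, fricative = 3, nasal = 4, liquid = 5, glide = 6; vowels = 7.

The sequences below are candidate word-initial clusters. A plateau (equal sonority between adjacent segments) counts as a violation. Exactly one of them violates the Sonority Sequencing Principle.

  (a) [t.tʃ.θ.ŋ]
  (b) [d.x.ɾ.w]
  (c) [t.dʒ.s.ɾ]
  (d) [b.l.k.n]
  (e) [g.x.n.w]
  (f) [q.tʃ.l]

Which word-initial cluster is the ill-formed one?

d

(a) sonority 1-2-3-4: well-formed.
(b) sonority 1-3-5-6: well-formed.
(c) sonority 1-2-3-5: well-formed.
(d) sonority 1-5-1-4: ill-formed.
(e) sonority 1-3-4-6: well-formed.
(f) sonority 1-2-5: well-formed.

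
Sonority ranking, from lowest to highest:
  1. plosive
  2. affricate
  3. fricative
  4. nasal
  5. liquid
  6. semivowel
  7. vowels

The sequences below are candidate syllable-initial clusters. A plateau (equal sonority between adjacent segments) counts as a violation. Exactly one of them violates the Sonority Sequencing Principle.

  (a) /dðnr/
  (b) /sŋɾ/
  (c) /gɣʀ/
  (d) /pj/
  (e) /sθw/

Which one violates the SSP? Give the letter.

(a) 1-3-4-5 → obeys
(b) 3-4-5 → obeys
(c) 1-3-5 → obeys
(d) 1-6 → obeys
(e) 3-3-6 → violates

e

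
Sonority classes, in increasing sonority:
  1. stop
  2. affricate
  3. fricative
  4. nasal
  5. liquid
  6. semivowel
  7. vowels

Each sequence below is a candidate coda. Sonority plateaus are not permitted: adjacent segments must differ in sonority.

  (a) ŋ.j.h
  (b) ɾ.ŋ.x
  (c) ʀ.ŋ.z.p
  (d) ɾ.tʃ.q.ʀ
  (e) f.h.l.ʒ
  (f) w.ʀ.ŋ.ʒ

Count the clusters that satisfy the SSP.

3

(a) sonority 4-6-3: ill-formed.
(b) sonority 5-4-3: well-formed.
(c) sonority 5-4-3-1: well-formed.
(d) sonority 5-2-1-5: ill-formed.
(e) sonority 3-3-5-3: ill-formed.
(f) sonority 6-5-4-3: well-formed.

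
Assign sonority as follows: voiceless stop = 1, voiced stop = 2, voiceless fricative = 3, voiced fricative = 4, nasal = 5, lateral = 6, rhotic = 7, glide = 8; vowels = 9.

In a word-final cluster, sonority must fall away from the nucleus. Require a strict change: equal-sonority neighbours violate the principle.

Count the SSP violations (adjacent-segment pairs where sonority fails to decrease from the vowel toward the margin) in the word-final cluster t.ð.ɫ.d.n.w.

4

/t/ — voiceless stop, sonority 1.
/ð/ — voiced fricative, sonority 4.
/ɫ/ — lateral, sonority 6.
/d/ — voiced stop, sonority 2.
/n/ — nasal, sonority 5.
/w/ — glide, sonority 8.
/t/→/ð/: 1→4 (does not fall) — violation.
/ð/→/ɫ/: 4→6 (does not fall) — violation.
/ɫ/→/d/: 6→2 (falls) — ok.
/d/→/n/: 2→5 (does not fall) — violation.
/n/→/w/: 5→8 (does not fall) — violation.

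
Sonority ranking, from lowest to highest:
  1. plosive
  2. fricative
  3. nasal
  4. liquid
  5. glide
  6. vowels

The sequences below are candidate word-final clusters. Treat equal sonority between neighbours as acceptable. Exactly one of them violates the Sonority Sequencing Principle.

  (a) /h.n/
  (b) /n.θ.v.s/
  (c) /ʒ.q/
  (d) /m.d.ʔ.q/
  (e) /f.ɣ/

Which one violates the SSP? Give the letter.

(a) /h.n/: profile 2-3 — violates.
(b) /n.θ.v.s/: profile 3-2-2-2 — obeys.
(c) /ʒ.q/: profile 2-1 — obeys.
(d) /m.d.ʔ.q/: profile 3-1-1-1 — obeys.
(e) /f.ɣ/: profile 2-2 — obeys.

a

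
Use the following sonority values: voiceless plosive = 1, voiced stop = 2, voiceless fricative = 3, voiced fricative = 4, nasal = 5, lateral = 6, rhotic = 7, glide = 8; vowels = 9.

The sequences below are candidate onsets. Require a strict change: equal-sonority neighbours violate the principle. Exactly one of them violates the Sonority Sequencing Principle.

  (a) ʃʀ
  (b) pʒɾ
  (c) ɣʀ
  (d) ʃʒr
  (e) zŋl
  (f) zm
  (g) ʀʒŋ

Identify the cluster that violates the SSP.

g

(a) ʃʀ: profile 3-7 — obeys.
(b) pʒɾ: profile 1-4-7 — obeys.
(c) ɣʀ: profile 4-7 — obeys.
(d) ʃʒr: profile 3-4-7 — obeys.
(e) zŋl: profile 4-5-6 — obeys.
(f) zm: profile 4-5 — obeys.
(g) ʀʒŋ: profile 7-4-5 — violates.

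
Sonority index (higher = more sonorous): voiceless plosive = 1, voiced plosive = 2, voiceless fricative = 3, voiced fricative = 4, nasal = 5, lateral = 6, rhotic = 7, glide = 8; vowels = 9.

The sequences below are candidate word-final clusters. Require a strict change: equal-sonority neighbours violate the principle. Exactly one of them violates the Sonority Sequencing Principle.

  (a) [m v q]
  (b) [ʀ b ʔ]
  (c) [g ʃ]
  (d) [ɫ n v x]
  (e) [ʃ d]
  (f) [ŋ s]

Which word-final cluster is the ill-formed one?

c

(a) [m v q]: profile 5-4-1 — obeys.
(b) [ʀ b ʔ]: profile 7-2-1 — obeys.
(c) [g ʃ]: profile 2-3 — violates.
(d) [ɫ n v x]: profile 6-5-4-3 — obeys.
(e) [ʃ d]: profile 3-2 — obeys.
(f) [ŋ s]: profile 5-3 — obeys.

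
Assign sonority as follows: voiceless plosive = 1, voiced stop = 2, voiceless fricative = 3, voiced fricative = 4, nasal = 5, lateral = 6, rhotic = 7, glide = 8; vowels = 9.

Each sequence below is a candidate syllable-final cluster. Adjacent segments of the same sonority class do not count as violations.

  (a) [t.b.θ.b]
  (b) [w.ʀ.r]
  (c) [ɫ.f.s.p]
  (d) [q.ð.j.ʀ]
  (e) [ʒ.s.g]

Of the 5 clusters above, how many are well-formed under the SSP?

3

(a) [t.b.θ.b]: profile 1-2-3-2 — violates.
(b) [w.ʀ.r]: profile 8-7-7 — obeys.
(c) [ɫ.f.s.p]: profile 6-3-3-1 — obeys.
(d) [q.ð.j.ʀ]: profile 1-4-8-7 — violates.
(e) [ʒ.s.g]: profile 4-3-2 — obeys.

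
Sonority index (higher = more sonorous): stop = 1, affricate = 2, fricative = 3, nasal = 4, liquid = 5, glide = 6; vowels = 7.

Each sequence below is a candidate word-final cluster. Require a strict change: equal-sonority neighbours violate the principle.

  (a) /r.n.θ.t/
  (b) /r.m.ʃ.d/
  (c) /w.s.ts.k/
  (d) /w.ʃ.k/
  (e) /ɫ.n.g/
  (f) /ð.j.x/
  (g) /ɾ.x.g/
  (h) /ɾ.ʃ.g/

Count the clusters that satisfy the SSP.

(a) 5-4-3-1 → obeys
(b) 5-4-3-1 → obeys
(c) 6-3-2-1 → obeys
(d) 6-3-1 → obeys
(e) 5-4-1 → obeys
(f) 3-6-3 → violates
(g) 5-3-1 → obeys
(h) 5-3-1 → obeys

7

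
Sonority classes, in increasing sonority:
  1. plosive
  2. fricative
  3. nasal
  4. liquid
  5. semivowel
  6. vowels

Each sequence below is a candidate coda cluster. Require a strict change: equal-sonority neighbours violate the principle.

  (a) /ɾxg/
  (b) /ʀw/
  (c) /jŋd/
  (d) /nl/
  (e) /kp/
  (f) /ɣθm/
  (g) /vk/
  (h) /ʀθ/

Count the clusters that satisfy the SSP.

4

(a) sonority 4-2-1: well-formed.
(b) sonority 4-5: ill-formed.
(c) sonority 5-3-1: well-formed.
(d) sonority 3-4: ill-formed.
(e) sonority 1-1: ill-formed.
(f) sonority 2-2-3: ill-formed.
(g) sonority 2-1: well-formed.
(h) sonority 4-2: well-formed.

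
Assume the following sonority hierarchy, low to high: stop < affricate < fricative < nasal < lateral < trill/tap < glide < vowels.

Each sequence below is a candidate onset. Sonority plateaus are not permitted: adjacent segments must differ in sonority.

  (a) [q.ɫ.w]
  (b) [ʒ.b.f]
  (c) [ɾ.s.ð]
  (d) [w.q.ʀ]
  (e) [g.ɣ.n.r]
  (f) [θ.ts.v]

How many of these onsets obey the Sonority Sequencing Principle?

2

(a) [q.ɫ.w]: profile 1-5-7 — obeys.
(b) [ʒ.b.f]: profile 3-1-3 — violates.
(c) [ɾ.s.ð]: profile 6-3-3 — violates.
(d) [w.q.ʀ]: profile 7-1-6 — violates.
(e) [g.ɣ.n.r]: profile 1-3-4-6 — obeys.
(f) [θ.ts.v]: profile 3-2-3 — violates.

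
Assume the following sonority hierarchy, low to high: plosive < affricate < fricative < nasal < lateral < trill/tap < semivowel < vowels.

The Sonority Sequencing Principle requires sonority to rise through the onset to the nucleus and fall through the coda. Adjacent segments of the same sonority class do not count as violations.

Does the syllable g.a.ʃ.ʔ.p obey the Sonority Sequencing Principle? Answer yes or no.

yes

Onset: /g/ is a plosive (sonority 1); then the nucleus /a/ (sonority 8).
Onset profile 1-8 — rises to the nucleus.
Coda: /ʃ/ is a fricative (sonority 3), /ʔ/ is a plosive (sonority 1), /p/ is a plosive (sonority 1).
Coda profile 8-3-1-1 — falls from the nucleus.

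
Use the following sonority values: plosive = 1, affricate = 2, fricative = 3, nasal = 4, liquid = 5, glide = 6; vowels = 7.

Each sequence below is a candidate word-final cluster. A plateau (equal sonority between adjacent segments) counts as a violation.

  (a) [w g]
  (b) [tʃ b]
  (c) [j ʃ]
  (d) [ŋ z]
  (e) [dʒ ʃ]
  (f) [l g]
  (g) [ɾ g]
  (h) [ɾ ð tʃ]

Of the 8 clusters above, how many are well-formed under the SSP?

(a) [w g]: profile 6-1 — obeys.
(b) [tʃ b]: profile 2-1 — obeys.
(c) [j ʃ]: profile 6-3 — obeys.
(d) [ŋ z]: profile 4-3 — obeys.
(e) [dʒ ʃ]: profile 2-3 — violates.
(f) [l g]: profile 5-1 — obeys.
(g) [ɾ g]: profile 5-1 — obeys.
(h) [ɾ ð tʃ]: profile 5-3-2 — obeys.

7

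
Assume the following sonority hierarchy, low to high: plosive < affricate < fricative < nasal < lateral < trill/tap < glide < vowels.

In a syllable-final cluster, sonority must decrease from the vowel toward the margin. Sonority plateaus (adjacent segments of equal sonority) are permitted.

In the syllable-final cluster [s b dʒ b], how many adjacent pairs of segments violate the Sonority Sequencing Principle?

/s/ — fricative, sonority 3.
/b/ — plosive, sonority 1.
/dʒ/ — affricate, sonority 2.
/b/ — plosive, sonority 1.
/s/→/b/: 3→1 (falls) — ok.
/b/→/dʒ/: 1→2 (does not fall) — violation.
/dʒ/→/b/: 2→1 (falls) — ok.

1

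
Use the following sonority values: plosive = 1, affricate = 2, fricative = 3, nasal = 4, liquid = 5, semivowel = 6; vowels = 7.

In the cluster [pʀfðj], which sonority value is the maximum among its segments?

6

/p/: plosive = 1.
/ʀ/: liquid = 5.
/f/: fricative = 3.
/ð/: fricative = 3.
/j/: semivowel = 6.
The maximum is 6.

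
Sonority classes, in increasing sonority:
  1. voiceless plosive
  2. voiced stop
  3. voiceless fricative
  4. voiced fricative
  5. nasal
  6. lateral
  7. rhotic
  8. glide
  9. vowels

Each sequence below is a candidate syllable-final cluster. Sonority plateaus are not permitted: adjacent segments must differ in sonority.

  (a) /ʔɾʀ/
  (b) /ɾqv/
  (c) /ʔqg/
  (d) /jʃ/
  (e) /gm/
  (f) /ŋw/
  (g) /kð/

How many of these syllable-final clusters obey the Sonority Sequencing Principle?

1

(a) sonority 1-7-7: ill-formed.
(b) sonority 7-1-4: ill-formed.
(c) sonority 1-1-2: ill-formed.
(d) sonority 8-3: well-formed.
(e) sonority 2-5: ill-formed.
(f) sonority 5-8: ill-formed.
(g) sonority 1-4: ill-formed.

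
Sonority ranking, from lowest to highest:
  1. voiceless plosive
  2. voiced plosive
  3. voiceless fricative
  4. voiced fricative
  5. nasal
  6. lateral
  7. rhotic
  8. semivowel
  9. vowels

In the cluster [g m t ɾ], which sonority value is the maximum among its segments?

/g/: voiced plosive = 2.
/m/: nasal = 5.
/t/: voiceless plosive = 1.
/ɾ/: rhotic = 7.
The maximum is 7.

7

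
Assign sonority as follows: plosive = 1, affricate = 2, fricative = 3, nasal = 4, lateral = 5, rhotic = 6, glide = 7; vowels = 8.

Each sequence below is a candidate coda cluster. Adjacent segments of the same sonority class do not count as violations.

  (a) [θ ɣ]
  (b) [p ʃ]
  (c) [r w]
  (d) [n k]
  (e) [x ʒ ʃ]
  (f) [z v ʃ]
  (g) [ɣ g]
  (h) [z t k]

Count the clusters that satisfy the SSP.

6

(a) sonority 3-3: well-formed.
(b) sonority 1-3: ill-formed.
(c) sonority 6-7: ill-formed.
(d) sonority 4-1: well-formed.
(e) sonority 3-3-3: well-formed.
(f) sonority 3-3-3: well-formed.
(g) sonority 3-1: well-formed.
(h) sonority 3-1-1: well-formed.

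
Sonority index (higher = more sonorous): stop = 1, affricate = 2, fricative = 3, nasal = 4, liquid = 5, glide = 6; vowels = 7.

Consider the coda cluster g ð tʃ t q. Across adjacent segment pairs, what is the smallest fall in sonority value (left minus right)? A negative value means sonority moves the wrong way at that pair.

-2

/g/ — stop, sonority 1.
/ð/ — fricative, sonority 3.
/tʃ/ — affricate, sonority 2.
/t/ — stop, sonority 1.
/q/ — stop, sonority 1.
/g/→/ð/: change -2.
/ð/→/tʃ/: change +1.
/tʃ/→/t/: change +1.
/t/→/q/: change +0.
Minimum = -2.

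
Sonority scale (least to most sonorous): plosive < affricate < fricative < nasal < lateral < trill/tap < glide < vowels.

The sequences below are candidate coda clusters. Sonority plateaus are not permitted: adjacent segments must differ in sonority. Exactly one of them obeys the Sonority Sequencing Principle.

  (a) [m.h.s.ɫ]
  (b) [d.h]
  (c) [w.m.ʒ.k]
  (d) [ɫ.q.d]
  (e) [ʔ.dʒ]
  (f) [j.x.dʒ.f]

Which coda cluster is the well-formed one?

(a) [m.h.s.ɫ]: profile 4-3-3-5 — violates.
(b) [d.h]: profile 1-3 — violates.
(c) [w.m.ʒ.k]: profile 7-4-3-1 — obeys.
(d) [ɫ.q.d]: profile 5-1-1 — violates.
(e) [ʔ.dʒ]: profile 1-2 — violates.
(f) [j.x.dʒ.f]: profile 7-3-2-3 — violates.

c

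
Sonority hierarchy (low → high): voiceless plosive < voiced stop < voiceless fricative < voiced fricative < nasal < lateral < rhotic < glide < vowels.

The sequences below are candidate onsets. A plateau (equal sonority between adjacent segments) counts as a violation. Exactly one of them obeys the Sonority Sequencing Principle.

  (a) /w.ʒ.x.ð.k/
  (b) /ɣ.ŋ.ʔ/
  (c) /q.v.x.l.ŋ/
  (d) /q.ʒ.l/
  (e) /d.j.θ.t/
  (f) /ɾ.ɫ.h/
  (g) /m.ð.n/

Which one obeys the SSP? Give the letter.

d

(a) /w.ʒ.x.ð.k/: profile 8-4-3-4-1 — violates.
(b) /ɣ.ŋ.ʔ/: profile 4-5-1 — violates.
(c) /q.v.x.l.ŋ/: profile 1-4-3-6-5 — violates.
(d) /q.ʒ.l/: profile 1-4-6 — obeys.
(e) /d.j.θ.t/: profile 2-8-3-1 — violates.
(f) /ɾ.ɫ.h/: profile 7-6-3 — violates.
(g) /m.ð.n/: profile 5-4-5 — violates.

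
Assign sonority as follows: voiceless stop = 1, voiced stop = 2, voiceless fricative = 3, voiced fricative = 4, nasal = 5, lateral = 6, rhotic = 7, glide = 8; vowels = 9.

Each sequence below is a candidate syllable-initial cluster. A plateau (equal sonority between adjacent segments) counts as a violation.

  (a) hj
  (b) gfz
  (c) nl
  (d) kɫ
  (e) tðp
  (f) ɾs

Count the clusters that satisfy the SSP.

(a) hj: profile 3-8 — obeys.
(b) gfz: profile 2-3-4 — obeys.
(c) nl: profile 5-6 — obeys.
(d) kɫ: profile 1-6 — obeys.
(e) tðp: profile 1-4-1 — violates.
(f) ɾs: profile 7-3 — violates.

4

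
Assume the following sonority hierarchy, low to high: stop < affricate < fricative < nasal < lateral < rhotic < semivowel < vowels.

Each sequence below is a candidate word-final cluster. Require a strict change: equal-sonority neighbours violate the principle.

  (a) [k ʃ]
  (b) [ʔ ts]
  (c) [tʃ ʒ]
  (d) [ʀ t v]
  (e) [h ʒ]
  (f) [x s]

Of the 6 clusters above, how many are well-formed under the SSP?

(a) 1-3 → violates
(b) 1-2 → violates
(c) 2-3 → violates
(d) 6-1-3 → violates
(e) 3-3 → violates
(f) 3-3 → violates

0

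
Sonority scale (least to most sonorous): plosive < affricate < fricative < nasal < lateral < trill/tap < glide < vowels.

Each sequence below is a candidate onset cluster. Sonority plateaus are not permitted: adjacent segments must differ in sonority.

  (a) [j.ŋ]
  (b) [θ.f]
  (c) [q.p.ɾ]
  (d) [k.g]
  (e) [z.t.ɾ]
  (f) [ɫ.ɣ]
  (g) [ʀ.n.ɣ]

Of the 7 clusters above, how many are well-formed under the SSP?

(a) [j.ŋ]: profile 7-4 — violates.
(b) [θ.f]: profile 3-3 — violates.
(c) [q.p.ɾ]: profile 1-1-6 — violates.
(d) [k.g]: profile 1-1 — violates.
(e) [z.t.ɾ]: profile 3-1-6 — violates.
(f) [ɫ.ɣ]: profile 5-3 — violates.
(g) [ʀ.n.ɣ]: profile 6-4-3 — violates.

0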